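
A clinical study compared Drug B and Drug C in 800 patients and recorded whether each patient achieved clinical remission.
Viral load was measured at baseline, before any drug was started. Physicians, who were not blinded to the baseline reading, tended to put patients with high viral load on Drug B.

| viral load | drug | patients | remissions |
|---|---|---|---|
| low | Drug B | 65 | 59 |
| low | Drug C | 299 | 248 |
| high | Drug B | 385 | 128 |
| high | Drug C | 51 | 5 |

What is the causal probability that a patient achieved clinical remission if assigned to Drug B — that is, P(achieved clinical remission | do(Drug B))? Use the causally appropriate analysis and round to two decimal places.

0.59

Viral load is set before the drug has any effect — it is not caused by the drug — and it independently drives the outcome. That makes it a confounder, so the causal comparison is within viral load levels.
Standardising Drug B to the population viral load mix: 0.455·59/65 + 0.545·128/385 = 0.594.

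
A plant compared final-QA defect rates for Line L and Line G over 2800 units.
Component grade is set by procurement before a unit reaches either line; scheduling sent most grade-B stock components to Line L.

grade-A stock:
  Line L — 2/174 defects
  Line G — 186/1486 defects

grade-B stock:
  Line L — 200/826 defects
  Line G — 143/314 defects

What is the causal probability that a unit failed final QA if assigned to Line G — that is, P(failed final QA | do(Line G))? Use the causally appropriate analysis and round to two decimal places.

0.26

Component grade satisfies the back-door criterion: it is not a descendant of the line, and it blocks the spurious path from line to outcome. Adjusting for it (i.e., using the within-component grade rates) gives the causal effect.
Standardising Line G to the population component grade mix: 0.593·186/1486 + 0.407·143/314 = 0.260.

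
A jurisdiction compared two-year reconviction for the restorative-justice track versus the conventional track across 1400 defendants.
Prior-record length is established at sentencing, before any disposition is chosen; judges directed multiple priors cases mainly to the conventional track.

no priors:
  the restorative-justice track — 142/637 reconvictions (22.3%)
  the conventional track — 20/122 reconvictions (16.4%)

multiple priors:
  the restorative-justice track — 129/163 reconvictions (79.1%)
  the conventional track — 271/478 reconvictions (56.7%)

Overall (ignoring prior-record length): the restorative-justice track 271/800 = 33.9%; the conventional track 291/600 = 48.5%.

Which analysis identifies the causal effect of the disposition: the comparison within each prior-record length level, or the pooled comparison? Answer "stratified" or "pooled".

stratified

the conventional track is lower inside every prior-record length stratum but the restorative-justice track is lower in aggregate. Whether to stratify depends on how prior-record length relates to the disposition.
Prior-record length differs across dispositions for reasons unrelated to any effect of the disposition itself, and it separately predicts the outcome — a classic confounder. We must compare within prior-record length levels.
Within each level — no priors: 22.3% vs 16.4%; multiple priors: 79.1% vs 56.7% — the conventional track is lower every time.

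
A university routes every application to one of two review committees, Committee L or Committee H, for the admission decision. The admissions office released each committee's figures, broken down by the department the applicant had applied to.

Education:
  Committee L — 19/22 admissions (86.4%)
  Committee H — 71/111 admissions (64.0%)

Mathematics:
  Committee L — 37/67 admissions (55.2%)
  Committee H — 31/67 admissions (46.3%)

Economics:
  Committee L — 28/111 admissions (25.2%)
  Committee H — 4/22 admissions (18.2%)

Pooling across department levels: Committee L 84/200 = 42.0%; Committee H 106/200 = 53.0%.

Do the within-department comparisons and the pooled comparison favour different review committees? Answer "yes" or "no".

Within each department level (Education 86.4% vs 64.0%; Mathematics 55.2% vs 46.3%; Economics 25.2% vs 18.2%), Committee L has the higher rate every time. Pooled: 42.0% vs 53.0% — Committee H has the higher rate overall. The two comparisons disagree.

yes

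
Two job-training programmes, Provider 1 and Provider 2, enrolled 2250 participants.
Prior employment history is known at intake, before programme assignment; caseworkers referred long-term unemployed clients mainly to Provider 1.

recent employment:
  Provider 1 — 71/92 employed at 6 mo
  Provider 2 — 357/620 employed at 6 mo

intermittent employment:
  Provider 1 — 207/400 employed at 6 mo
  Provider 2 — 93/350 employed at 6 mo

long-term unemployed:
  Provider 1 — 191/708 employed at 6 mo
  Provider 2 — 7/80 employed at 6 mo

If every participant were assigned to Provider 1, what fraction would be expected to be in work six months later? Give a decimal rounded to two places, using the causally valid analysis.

Provider 1 is higher inside every prior employment history stratum but Provider 2 is higher in aggregate. Whether to stratify depends on how prior employment history relates to the programme.
Prior employment history satisfies the back-door criterion: it is not a descendant of the programme, and it blocks the spurious path from programme to outcome. Adjusting for it (i.e., using the within-prior employment history rates) gives the causal effect.
Standardising Provider 1 to the population prior employment history mix: 0.316·71/92 + 0.333·207/400 + 0.350·191/708 = 0.511.

0.51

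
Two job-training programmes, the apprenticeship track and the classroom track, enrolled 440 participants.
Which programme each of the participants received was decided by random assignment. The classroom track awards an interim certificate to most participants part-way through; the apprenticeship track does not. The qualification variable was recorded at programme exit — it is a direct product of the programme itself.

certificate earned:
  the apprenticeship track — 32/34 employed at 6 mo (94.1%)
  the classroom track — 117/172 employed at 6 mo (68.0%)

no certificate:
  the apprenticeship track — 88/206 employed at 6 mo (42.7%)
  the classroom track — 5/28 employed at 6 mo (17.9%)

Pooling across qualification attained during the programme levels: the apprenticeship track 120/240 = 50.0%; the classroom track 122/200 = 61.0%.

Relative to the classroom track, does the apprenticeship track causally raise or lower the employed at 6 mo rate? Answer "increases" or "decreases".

Within every qualification attained during the programme level the apprenticeship track has the higher rate, yet pooled the classroom track does — Simpson's reversal.
Qualification attained during the programme is downstream of the programme. One should not condition on a consequence of treatment, so the overall rates are the right comparison.
Pooled: the apprenticeship track 50.0% vs the classroom track 61.0%; the classroom track is higher overall.

decreases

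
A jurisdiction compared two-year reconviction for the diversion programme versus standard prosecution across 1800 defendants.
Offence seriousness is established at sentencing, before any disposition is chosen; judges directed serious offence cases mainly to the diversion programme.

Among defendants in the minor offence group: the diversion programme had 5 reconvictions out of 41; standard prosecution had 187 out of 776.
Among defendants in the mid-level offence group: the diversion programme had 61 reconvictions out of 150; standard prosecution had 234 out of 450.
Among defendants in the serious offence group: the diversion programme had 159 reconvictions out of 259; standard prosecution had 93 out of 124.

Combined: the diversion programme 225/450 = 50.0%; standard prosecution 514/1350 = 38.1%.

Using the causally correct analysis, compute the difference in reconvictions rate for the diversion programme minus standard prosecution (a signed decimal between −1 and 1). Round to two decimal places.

The offence seriousness-specific comparison favours the diversion programme throughout, but the pooled figures favour standard prosecution. The question is whether to condition on offence seriousness.
Since offence seriousness is a pre-existing factor (not a product of the disposition) and it affects the outcome on its own, it is a confounder. The stratified rates, not the pooled rate, identify the causal effect.
Adjusting over the population distribution of offence seriousness: 0.454·(0.122−0.241) + 0.333·(0.407−0.520) + 0.213·(0.614−0.750) = -0.121.

-0.12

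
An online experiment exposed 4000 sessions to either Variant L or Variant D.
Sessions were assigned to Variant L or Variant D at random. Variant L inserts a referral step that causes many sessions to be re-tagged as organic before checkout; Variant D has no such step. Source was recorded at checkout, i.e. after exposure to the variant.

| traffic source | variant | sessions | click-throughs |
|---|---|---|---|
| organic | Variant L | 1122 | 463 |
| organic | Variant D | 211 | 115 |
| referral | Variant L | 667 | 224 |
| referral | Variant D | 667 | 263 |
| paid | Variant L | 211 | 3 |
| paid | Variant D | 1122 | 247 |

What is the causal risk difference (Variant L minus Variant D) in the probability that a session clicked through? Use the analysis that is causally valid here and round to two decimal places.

+0.03

The traffic source-specific comparison favours Variant D throughout, but the pooled figures favour Variant L. The question is whether to condition on traffic source.
Because the variant influences traffic source, traffic source is a post-treatment mediator, not a confounder. Stratifying on it would bias the estimate; the causal effect is the crude pooled difference.
The causal difference is the pooled difference: 0.345 − 0.312 = +0.033.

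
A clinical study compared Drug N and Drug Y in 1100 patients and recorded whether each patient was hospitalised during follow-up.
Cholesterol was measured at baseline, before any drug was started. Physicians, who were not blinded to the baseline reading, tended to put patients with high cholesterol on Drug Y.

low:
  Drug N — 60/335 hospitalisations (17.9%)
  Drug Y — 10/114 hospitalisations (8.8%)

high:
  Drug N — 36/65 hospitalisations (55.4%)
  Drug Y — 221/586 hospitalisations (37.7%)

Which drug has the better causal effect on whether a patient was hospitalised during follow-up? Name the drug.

Drug Y

Drug Y is lower inside every cholesterol stratum but Drug N is lower in aggregate. Whether to stratify depends on how cholesterol relates to the drug.
Cholesterol is set before the drug has any effect — it is not caused by the drug — and it independently drives the outcome. That makes it a confounder, so the causal comparison is within cholesterol levels.
Within each level — low: 17.9% vs 8.8%; high: 55.4% vs 37.7% — Drug Y is lower every time.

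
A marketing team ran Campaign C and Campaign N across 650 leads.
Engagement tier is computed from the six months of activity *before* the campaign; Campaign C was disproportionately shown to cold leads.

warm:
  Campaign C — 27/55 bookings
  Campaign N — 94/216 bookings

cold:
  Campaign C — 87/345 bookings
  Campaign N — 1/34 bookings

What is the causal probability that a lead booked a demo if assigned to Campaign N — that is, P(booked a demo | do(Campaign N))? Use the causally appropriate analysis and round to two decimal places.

Here engagement tier is a common cause — it drives both which campaign a case falls under and the outcome. The crude comparison mixes populations; the stratum-specific rates are the causally relevant ones.
Standardising Campaign N to the population engagement tier mix: 0.417·94/216 + 0.583·1/34 = 0.199.

0.20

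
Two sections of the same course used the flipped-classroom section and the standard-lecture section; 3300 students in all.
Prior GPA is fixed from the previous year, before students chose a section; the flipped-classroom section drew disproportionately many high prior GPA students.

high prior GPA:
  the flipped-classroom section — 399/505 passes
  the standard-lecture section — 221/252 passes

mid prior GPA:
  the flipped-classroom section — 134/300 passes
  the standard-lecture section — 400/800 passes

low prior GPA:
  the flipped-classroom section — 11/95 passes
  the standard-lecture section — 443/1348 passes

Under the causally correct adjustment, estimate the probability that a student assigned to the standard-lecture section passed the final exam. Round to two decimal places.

Prior GPA band differs across teaching methods for reasons unrelated to any effect of the teaching method itself, and it separately predicts the outcome — a classic confounder. We must compare within prior GPA band levels.
Standardising the standard-lecture section to the population prior GPA band mix: 0.229·221/252 + 0.333·400/800 + 0.437·443/1348 = 0.512.

0.51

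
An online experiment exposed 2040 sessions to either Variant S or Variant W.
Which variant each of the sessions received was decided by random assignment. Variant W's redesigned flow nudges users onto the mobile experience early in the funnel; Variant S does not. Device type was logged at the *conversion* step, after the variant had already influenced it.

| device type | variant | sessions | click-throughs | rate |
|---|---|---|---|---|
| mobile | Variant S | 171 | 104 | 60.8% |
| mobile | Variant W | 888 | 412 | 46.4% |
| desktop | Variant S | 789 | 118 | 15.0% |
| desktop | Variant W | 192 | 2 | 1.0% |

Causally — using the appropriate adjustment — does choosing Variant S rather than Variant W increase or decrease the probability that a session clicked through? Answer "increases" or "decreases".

decreases

The device type-specific comparison favours Variant S throughout, but the pooled figures favour Variant W. The question is whether to condition on device type.
The distribution of device type is itself part of what the variant does — it is an intermediate outcome. Holding it fixed would remove that part of the effect; the total effect is the pooled difference.
Pooled: Variant S 23.1% vs Variant W 38.3%; Variant W is higher overall.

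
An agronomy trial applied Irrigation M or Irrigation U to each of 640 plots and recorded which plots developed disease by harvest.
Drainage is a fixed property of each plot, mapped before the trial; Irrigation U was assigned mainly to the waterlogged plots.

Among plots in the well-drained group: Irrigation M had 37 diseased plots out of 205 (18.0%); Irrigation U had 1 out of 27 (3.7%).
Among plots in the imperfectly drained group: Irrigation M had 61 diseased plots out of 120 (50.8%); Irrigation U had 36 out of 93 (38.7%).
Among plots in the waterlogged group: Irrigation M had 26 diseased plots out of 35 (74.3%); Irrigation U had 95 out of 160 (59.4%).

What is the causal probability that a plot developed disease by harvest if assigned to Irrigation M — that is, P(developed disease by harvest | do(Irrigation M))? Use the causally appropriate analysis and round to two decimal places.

The stratified and pooled comparisons disagree (Irrigation U wins within each field drainage; Irrigation M wins overall), so the answer turns on the causal role of field drainage.
Since field drainage is a pre-existing factor (not a product of the irrigation) and it affects the outcome on its own, it is a confounder. The stratified rates, not the pooled rate, identify the causal effect.
Standardising Irrigation M to the population field drainage mix: 0.362·37/205 + 0.333·61/120 + 0.305·26/35 = 0.461.

0.46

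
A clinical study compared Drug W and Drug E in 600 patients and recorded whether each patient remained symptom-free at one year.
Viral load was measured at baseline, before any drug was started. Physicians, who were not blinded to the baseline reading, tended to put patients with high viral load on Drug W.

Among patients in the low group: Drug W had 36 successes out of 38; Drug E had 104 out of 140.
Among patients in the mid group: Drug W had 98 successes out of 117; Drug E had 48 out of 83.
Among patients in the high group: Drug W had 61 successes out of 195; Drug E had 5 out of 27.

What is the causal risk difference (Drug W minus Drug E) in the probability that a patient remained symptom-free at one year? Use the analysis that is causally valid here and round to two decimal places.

+0.19

Drug W is higher inside every viral load stratum but Drug E is higher in aggregate. Whether to stratify depends on how viral load relates to the drug.
Viral load satisfies the back-door criterion: it is not a descendant of the drug, and it blocks the spurious path from drug to outcome. Adjusting for it (i.e., using the within-viral load rates) gives the causal effect.
Adjusting over the population distribution of viral load: 0.297·(0.947−0.743) + 0.333·(0.838−0.578) + 0.370·(0.313−0.185) = +0.194.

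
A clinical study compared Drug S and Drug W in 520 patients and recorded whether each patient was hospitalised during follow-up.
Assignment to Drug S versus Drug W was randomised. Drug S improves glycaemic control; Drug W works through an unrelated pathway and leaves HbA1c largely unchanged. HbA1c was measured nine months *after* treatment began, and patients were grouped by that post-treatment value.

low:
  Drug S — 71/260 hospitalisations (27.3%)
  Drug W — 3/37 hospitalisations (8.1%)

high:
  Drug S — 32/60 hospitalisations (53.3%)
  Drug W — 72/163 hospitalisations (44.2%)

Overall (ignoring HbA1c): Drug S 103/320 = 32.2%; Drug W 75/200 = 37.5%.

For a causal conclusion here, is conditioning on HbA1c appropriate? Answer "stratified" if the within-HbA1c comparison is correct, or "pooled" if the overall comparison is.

Stratifying would compare drugs among patients the drugs themselves sorted into HbA1c groups — a form of selection on an intermediate. The unconditioned pooled rates give the total causal effect.
Pooled: Drug S 32.2% vs Drug W 37.5%; Drug S is lower overall.

pooled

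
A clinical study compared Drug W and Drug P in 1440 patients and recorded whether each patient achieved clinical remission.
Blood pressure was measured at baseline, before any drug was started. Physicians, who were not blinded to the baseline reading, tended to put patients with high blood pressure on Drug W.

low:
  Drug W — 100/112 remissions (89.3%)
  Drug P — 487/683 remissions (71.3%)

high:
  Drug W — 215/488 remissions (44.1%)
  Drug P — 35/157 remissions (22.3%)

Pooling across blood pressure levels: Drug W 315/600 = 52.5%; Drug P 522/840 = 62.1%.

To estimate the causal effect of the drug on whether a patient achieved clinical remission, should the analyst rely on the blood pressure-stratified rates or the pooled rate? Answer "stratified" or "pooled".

stratified

Since blood pressure is a pre-existing factor (not a product of the drug) and it affects the outcome on its own, it is a confounder. The stratified rates, not the pooled rate, identify the causal effect.
Within each level — low: 89.3% vs 71.3%; high: 44.1% vs 22.3% — Drug W is higher every time.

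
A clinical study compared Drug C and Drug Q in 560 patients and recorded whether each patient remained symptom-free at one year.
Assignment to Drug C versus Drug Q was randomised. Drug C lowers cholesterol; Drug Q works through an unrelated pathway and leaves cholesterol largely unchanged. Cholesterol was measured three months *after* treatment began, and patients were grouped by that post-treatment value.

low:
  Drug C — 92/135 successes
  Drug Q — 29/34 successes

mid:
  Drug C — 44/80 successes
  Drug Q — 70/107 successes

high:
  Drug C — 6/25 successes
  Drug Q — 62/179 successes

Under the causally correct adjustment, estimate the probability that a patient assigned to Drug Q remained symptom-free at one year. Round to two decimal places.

Because the drug influences cholesterol, cholesterol is a post-treatment mediator, not a confounder. Stratifying on it would bias the estimate; the causal effect is the crude pooled difference.
So P(outcome | do(Drug Q)) is just the pooled rate for Drug Q: 161/320 = 0.503.

0.50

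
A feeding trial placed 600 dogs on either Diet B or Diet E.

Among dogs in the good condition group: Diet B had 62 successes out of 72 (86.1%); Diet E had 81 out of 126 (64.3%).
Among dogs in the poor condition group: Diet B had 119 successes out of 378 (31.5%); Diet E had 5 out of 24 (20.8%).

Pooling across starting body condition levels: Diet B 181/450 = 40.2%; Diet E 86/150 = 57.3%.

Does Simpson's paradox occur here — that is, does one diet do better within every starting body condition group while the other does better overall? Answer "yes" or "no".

yes

Within each starting body condition level (good condition 86.1% vs 64.3%; poor condition 31.5% vs 20.8%), Diet B has the higher rate every time. Pooled: 40.2% vs 57.3% — Diet E has the higher rate overall. The two comparisons disagree.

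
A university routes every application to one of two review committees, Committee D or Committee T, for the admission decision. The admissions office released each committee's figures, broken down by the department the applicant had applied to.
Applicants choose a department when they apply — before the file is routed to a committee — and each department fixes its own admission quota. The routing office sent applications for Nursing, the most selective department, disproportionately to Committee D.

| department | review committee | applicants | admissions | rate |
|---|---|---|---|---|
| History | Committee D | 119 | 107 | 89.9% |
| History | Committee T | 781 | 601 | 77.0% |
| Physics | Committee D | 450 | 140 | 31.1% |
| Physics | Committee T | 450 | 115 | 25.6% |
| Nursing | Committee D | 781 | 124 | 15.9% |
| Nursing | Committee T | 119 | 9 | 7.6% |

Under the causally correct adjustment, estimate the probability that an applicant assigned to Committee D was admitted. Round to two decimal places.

The imbalance in department arose from how applicants were allocated, not from anything the review committee did; and department independently affects the outcome. The pooled gap is confounded — condition on department.
Standardising Committee D to the population department mix: 0.333·107/119 + 0.333·140/450 + 0.333·124/781 = 0.456.

0.46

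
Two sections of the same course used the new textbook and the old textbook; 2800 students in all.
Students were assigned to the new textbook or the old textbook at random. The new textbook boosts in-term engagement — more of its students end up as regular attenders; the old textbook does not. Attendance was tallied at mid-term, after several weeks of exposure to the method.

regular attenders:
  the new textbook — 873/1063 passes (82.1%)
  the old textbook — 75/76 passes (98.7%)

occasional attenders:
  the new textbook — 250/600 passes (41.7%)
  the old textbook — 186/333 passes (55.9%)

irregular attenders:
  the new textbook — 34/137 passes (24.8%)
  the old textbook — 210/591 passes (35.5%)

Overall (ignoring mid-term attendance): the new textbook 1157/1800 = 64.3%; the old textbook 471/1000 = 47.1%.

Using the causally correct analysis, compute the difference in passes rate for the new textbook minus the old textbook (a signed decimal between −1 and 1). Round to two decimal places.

Mid-term attendance is downstream of the teaching method. One should not condition on a consequence of treatment, so the overall rates are the right comparison.
The causal difference is the pooled difference: 0.643 − 0.471 = +0.172.

+0.17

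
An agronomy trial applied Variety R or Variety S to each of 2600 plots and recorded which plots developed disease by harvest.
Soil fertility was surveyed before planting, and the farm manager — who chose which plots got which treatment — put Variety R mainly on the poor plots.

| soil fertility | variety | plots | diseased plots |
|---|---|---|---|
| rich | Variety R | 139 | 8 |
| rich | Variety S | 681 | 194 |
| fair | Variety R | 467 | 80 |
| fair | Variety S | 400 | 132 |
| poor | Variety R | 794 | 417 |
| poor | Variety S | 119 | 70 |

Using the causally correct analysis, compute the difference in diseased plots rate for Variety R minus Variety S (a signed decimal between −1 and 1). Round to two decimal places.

-0.15

Within every soil fertility level Variety R has the lower rate, yet pooled Variety S does — Simpson's reversal.
Nothing the variety does changes soil fertility; the imbalance is an allocation artefact. With soil fertility also predicting the outcome, the pooled figure is confounded, and the within-stratum comparison is the causal one.
Adjusting over the population distribution of soil fertility: 0.315·(0.058−0.285) + 0.333·(0.171−0.330) + 0.351·(0.525−0.588) = -0.147.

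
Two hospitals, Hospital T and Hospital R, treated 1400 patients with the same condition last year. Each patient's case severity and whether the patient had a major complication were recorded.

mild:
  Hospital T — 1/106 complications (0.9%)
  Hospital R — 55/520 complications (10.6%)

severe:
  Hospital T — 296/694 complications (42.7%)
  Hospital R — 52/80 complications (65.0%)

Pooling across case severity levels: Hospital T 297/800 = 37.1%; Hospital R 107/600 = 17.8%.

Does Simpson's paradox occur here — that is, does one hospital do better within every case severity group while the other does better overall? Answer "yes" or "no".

Within each case severity level (mild 0.9% vs 10.6%; severe 42.7% vs 65.0%), Hospital T has the lower rate every time. Pooled: 37.1% vs 17.8% — Hospital R has the lower rate overall. The two comparisons disagree.

yes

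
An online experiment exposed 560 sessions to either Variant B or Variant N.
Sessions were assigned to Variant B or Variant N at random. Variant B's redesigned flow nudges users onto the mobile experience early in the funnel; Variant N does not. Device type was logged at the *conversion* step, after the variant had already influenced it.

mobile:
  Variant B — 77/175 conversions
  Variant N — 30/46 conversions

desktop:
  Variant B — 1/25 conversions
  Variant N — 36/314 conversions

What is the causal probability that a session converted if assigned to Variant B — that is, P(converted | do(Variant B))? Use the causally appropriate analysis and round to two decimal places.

Stratifying would compare variants among sessions the variants themselves sorted into device type groups — a form of selection on an intermediate. The unconditioned pooled rates give the total causal effect.
So P(outcome | do(Variant B)) is just the pooled rate for Variant B: 78/200 = 0.390.

0.39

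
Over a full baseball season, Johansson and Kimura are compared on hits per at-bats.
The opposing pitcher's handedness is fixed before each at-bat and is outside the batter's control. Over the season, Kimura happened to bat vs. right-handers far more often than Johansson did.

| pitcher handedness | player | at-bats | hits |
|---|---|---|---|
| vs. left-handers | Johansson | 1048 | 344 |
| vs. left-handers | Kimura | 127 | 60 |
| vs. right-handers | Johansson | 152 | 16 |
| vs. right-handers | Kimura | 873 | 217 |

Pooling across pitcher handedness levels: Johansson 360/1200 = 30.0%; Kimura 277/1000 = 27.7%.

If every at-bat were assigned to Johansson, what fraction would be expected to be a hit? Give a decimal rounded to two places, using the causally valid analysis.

0.22

Kimura is higher inside every pitcher handedness stratum but Johansson is higher in aggregate. Whether to stratify depends on how pitcher handedness relates to the player.
Pitcher handedness differs across players for reasons unrelated to any effect of the player itself, and it separately predicts the outcome — a classic confounder. We must compare within pitcher handedness levels.
Standardising Johansson to the population pitcher handedness mix: 0.534·344/1048 + 0.466·16/152 = 0.224.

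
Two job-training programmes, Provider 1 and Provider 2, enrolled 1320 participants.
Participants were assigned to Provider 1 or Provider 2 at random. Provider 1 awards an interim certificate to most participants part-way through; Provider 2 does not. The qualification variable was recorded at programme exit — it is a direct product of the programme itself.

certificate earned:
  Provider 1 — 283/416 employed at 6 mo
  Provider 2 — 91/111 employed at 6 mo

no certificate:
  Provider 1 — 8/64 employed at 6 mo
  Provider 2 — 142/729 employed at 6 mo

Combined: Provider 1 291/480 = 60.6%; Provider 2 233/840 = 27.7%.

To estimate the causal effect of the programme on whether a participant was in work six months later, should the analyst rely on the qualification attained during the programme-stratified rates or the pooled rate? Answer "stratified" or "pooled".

Qualification attained during the programme here is a post-treatment variable shaped by the programme; conditioning on it would introduce bias rather than remove it. The overall comparison is the causal one.
Pooled: Provider 1 60.6% vs Provider 2 27.7%; Provider 1 is higher overall.

pooled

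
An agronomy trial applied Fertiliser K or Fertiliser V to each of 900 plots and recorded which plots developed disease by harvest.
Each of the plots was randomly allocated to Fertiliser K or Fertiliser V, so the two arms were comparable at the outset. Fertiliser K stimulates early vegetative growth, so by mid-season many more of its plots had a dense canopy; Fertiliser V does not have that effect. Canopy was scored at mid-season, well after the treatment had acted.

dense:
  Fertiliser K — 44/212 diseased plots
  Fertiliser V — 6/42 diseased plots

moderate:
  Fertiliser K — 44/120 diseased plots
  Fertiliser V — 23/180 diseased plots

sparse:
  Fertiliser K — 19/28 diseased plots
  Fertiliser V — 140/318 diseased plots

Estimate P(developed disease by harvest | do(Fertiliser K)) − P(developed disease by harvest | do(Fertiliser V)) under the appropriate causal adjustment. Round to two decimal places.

The mid-season canopy-specific comparison favours Fertiliser V throughout, but the pooled figures favour Fertiliser K. The question is whether to condition on mid-season canopy.
Stratifying would compare fertilisers among plots the fertilisers themselves sorted into mid-season canopy groups — a form of selection on an intermediate. The unconditioned pooled rates give the total causal effect.
The causal difference is the pooled difference: 0.297 − 0.313 = -0.016.

-0.02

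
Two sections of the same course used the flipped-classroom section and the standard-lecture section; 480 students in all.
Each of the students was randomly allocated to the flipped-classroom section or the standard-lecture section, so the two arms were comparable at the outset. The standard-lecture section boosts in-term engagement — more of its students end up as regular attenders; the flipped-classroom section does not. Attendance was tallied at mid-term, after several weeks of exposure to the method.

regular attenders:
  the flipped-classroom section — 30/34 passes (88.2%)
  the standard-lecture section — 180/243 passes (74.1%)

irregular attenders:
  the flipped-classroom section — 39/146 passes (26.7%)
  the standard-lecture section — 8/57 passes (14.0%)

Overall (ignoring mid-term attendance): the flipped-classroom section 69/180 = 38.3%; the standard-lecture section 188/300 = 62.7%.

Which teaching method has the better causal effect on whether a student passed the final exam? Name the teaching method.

the standard-lecture section

The stratified and pooled comparisons disagree (the flipped-classroom section wins within each mid-term attendance; the standard-lecture section wins overall), so the answer turns on the causal role of mid-term attendance.
The distribution of mid-term attendance is itself part of what the teaching method does — it is an intermediate outcome. Holding it fixed would remove that part of the effect; the total effect is the pooled difference.
Pooled: the flipped-classroom section 38.3% vs the standard-lecture section 62.7%; the standard-lecture section is higher overall.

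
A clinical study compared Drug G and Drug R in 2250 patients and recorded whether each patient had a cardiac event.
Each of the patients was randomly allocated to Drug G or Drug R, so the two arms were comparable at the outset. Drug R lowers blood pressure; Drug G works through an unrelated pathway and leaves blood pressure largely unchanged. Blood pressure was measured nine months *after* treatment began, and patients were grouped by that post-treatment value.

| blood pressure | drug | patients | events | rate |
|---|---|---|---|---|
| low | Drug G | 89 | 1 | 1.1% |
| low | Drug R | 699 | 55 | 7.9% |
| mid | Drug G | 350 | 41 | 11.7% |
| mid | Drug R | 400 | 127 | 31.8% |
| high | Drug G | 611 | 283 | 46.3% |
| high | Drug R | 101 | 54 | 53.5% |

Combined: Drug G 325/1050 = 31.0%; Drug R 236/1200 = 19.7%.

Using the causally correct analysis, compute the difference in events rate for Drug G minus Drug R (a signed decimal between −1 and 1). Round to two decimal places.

Blood pressure is downstream of the drug. One should not condition on a consequence of treatment, so the overall rates are the right comparison.
The causal difference is the pooled difference: 0.310 − 0.197 = +0.113.

+0.11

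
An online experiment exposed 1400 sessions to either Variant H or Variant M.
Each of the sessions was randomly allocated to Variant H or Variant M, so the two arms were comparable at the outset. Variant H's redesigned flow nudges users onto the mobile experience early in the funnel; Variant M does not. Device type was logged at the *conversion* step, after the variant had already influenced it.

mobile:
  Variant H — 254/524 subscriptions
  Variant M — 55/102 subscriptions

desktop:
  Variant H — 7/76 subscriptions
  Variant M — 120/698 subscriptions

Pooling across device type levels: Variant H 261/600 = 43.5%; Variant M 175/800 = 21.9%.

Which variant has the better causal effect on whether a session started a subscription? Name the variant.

Variant H

Device type here is a post-treatment variable shaped by the variant; conditioning on it would introduce bias rather than remove it. The overall comparison is the causal one.
Pooled: Variant H 43.5% vs Variant M 21.9%; Variant H is higher overall.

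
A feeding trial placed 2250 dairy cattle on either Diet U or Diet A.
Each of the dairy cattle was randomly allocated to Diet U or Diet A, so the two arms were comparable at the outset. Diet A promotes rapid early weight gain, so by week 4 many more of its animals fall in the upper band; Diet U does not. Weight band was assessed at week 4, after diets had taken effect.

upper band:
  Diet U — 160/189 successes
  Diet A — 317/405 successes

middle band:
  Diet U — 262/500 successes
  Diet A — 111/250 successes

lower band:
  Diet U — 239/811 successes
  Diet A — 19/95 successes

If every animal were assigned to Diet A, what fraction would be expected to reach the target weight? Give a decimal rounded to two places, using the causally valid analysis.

Stratifying would compare diets among dairy cattle the diets themselves sorted into week-4 weight band groups — a form of selection on an intermediate. The unconditioned pooled rates give the total causal effect.
So P(outcome | do(Diet A)) is just the pooled rate for Diet A: 447/750 = 0.596.

0.60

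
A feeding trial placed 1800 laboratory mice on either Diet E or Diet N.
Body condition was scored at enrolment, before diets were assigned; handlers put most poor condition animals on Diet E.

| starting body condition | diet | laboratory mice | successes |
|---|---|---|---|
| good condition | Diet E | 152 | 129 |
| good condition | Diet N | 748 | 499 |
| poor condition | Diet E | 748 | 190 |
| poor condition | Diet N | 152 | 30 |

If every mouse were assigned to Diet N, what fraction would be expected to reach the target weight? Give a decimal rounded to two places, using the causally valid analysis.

0.43

Within every starting body condition level Diet E has the higher rate, yet pooled Diet N does — Simpson's reversal.
Starting body condition satisfies the back-door criterion: it is not a descendant of the diet, and it blocks the spurious path from diet to outcome. Adjusting for it (i.e., using the within-starting body condition rates) gives the causal effect.
Standardising Diet N to the population starting body condition mix: 0.500·499/748 + 0.500·30/152 = 0.432.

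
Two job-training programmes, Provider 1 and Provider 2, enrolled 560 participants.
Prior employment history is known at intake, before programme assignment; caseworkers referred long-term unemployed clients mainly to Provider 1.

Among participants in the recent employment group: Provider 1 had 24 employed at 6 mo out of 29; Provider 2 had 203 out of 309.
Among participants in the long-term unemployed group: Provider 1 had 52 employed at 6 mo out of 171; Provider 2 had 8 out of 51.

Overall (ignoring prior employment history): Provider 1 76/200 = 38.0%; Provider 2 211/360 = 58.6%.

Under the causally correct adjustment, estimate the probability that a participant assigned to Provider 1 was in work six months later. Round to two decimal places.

0.62

The prior employment history-specific comparison favours Provider 1 throughout, but the pooled figures favour Provider 2. The question is whether to condition on prior employment history.
Prior employment history differs across programmes for reasons unrelated to any effect of the programme itself, and it separately predicts the outcome — a classic confounder. We must compare within prior employment history levels.
Standardising Provider 1 to the population prior employment history mix: 0.604·24/29 + 0.396·52/171 = 0.620.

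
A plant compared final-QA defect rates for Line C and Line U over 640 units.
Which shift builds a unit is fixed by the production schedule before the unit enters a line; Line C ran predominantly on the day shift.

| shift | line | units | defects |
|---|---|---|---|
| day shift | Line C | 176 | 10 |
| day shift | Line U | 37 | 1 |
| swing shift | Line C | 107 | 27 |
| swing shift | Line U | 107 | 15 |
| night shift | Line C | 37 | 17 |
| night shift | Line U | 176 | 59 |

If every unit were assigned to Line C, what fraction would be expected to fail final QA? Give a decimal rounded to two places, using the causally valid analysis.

Since shift is a pre-existing factor (not a product of the line) and it affects the outcome on its own, it is a confounder. The stratified rates, not the pooled rate, identify the causal effect.
Standardising Line C to the population shift mix: 0.333·10/176 + 0.334·27/107 + 0.333·17/37 = 0.256.

0.26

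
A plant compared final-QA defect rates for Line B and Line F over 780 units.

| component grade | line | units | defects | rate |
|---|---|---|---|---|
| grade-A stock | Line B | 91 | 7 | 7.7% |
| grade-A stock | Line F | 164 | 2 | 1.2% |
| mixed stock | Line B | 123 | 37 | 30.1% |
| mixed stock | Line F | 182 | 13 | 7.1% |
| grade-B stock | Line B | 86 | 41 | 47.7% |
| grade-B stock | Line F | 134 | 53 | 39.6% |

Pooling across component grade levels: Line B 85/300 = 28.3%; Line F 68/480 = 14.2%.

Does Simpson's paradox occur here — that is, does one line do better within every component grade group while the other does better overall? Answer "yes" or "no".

Within each component grade level (grade-A stock 7.7% vs 1.2%; mixed stock 30.1% vs 7.1%; grade-B stock 47.7% vs 39.6%), Line F has the lower rate every time. Pooled: 28.3% vs 14.2% — Line F has the lower rate overall. They agree.

no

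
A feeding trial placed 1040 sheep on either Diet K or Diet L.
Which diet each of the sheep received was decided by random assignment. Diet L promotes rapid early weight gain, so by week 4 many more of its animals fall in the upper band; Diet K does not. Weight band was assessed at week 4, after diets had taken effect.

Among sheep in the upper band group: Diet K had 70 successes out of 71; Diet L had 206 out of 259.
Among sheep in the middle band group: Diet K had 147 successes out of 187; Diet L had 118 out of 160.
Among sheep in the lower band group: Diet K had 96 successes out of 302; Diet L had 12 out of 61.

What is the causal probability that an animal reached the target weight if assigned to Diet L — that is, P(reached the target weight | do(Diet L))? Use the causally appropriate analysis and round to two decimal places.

0.70

The stratified and pooled comparisons disagree (Diet K wins within each week-4 weight band; Diet L wins overall), so the answer turns on the causal role of week-4 weight band.
Week-4 weight band is downstream of the diet. One should not condition on a consequence of treatment, so the overall rates are the right comparison.
So P(outcome | do(Diet L)) is just the pooled rate for Diet L: 336/480 = 0.700.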